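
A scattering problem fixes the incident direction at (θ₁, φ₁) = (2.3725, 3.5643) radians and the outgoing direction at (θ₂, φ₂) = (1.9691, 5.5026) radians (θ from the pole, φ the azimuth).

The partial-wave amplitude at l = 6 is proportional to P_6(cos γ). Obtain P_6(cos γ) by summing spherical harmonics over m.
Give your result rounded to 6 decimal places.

-0.297252

Summing Y*_{l m}(θ₁,φ₁)·Y_{l m}(θ₂,φ₂) over m ∈ [−6, 6]; prefactor 4π/(2·6+1) = 0.966644:
  m=-6: Y*=-0.04495 + 0.03111j  Y=-0.00855 - 0.29610j  product 0.00960 + 0.01304j
  m=-5: Y*=-0.10105 + 0.16754j  Y=0.31258 + 0.29789j  product -0.08150 + 0.02227j
  m=-4: Y*=-0.04677 + 0.38779j  Y=-0.16858 + 0.00325j  product 0.00663 - 0.06552j
  m=-3: Y*=0.12575 + 0.40269j  Y=-0.18545 + 0.19089j  product -0.10019 - 0.05068j
  m=-2: Y*=0.05260 + 0.05933j  Y=-0.00256 - 0.26589j  product 0.01564 - 0.01414j
  m=-1: Y*=-0.31775 - 0.14293j  Y=-0.12911 - 0.12787j  product 0.02275 + 0.05908j
  m=+0: Y*=-0.18847 + 0.00000j  Y=0.28310 + 0.00000j  product -0.05335 + 0.00000j
  m=+1: Y*=0.31775 - 0.14293j  Y=0.12911 - 0.12787j  product 0.02275 - 0.05908j
  m=+2: Y*=0.05260 - 0.05933j  Y=-0.00256 + 0.26589j  product 0.01564 + 0.01414j
  m=+3: Y*=-0.12575 + 0.40269j  Y=0.18545 + 0.19089j  product -0.10019 + 0.05068j
  m=+4: Y*=-0.04677 - 0.38779j  Y=-0.16858 - 0.00325j  product 0.00663 + 0.06552j
  m=+5: Y*=0.10105 + 0.16754j  Y=-0.31258 + 0.29789j  product -0.08150 - 0.02227j
  m=+6: Y*=-0.04495 - 0.03111j  Y=-0.00855 + 0.29610j  product 0.00960 - 0.01304j
Accumulated sum -0.30751 + 0.00000j; after 4π/(2l+1) scaling, -0.29725 + 0.00000j ⇒ P_6 = -0.297252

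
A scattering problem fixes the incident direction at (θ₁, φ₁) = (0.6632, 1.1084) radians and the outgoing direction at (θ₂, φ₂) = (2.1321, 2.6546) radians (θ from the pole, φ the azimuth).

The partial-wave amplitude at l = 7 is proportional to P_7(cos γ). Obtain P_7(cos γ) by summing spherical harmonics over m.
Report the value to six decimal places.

-0.001993

Expand P_7 via completeness: Σ_{m} conj(Y_{7,m}) at Ω₁ times Y_{7,m} at Ω₂ —
  term(m=-7) = -0.00045 + 0.00257j   from Y*(Ω₁)=0.00159 + 0.01669j, Y(Ω₂)=0.15028 + 0.04116j
  term(m=-6) = 0.02911 + 0.00433j   from Y*(Ω₁)=0.07492 + 0.02882j, Y(Ω₂)=0.35777 - 0.07987j
  term(m=-5) = 0.01205 - 0.09751j   from Y*(Ω₁)=0.16931 - 0.15496j, Y(Ω₂)=0.32560 - 0.27796j
  term(m=-4) = -0.05750 - 0.00568j   from Y*(Ω₁)=-0.11597 - 0.40515j, Y(Ω₂)=0.05049 - 0.12746j
  term(m=-3) = 0.00925 - 0.12514j   from Y*(Ω₁)=-0.43551 - 0.08087j, Y(Ω₂)=0.03105 + 0.28157j
  term(m=-2) = -0.02397 - 0.00118j   from Y*(Ω₁)=-0.05164 + 0.06850j, Y(Ω₂)=0.15722 + 0.23138j
  term(m=-1) = -0.00159 + 0.06478j   from Y*(Ω₁)=-0.16348 - 0.32798j, Y(Ω₂)=-0.15628 - 0.08275j
  term(m=+0) = 0.06381 + 0.00000j   from Y*(Ω₁)=-0.20960 + 0.00000j, Y(Ω₂)=-0.30442 + 0.00000j
  term(m=+1) = -0.00159 - 0.06478j   from Y*(Ω₁)=0.16348 - 0.32798j, Y(Ω₂)=0.15628 - 0.08275j
  term(m=+2) = -0.02397 + 0.00118j   from Y*(Ω₁)=-0.05164 - 0.06850j, Y(Ω₂)=0.15722 - 0.23138j
  term(m=+3) = 0.00925 + 0.12514j   from Y*(Ω₁)=0.43551 - 0.08087j, Y(Ω₂)=-0.03105 + 0.28157j
  term(m=+4) = -0.05750 + 0.00568j   from Y*(Ω₁)=-0.11597 + 0.40515j, Y(Ω₂)=0.05049 + 0.12746j
  term(m=+5) = 0.01205 + 0.09751j   from Y*(Ω₁)=-0.16931 - 0.15496j, Y(Ω₂)=-0.32560 - 0.27796j
  term(m=+6) = 0.02911 - 0.00433j   from Y*(Ω₁)=0.07492 - 0.02882j, Y(Ω₂)=0.35777 + 0.07987j
  term(m=+7) = -0.00045 - 0.00257j   from Y*(Ω₁)=-0.00159 + 0.01669j, Y(Ω₂)=-0.15028 + 0.04116j
Total Σ_m = -0.00238 - 0.00000j. Multiply by 0.837758: -0.00199 - 0.00000j. P_7(cos γ) = -0.001993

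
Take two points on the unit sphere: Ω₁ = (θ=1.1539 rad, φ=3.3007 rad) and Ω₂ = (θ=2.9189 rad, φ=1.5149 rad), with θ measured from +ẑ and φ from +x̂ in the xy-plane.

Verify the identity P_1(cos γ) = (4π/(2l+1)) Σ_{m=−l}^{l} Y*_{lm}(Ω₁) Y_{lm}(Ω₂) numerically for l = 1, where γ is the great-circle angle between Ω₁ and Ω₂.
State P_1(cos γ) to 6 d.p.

Summing Y*_{l m}(θ₁,φ₁)·Y_{l m}(θ₂,φ₂) over m ∈ [−1, 1]; prefactor 4π/(2·1+1) = 4.188790:
  term(m=-1) = (-0.005143, 0.023550)   from Y*(Ω₁)=(-0.311912, -0.050051), Y(Ω₂)=(0.004263, -0.076185)
  term(m=+0) = (-0.094282, 0.000000)   from Y*(Ω₁)=(0.197847, -0.000000), Y(Ω₂)=(-0.476537, 0.000000)
  term(m=+1) = (-0.005143, -0.023550)   from Y*(Ω₁)=(0.311912, -0.050051), Y(Ω₂)=(-0.004263, -0.076185)
Total Σ_m = (-0.104567, 0.000000). Multiply by 4.188790: (-0.438010, 0.000000). P_1(cos γ) = -0.438010

-0.438010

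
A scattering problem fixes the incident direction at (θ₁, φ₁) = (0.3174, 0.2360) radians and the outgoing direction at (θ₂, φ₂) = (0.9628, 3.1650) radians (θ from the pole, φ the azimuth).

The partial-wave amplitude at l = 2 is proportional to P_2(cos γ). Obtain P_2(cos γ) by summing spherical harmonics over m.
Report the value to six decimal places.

Expand P_2 via completeness: Σ_{m} conj(Y_{2,m}) at Ω₁ times Y_{2,m} at Ω₂ —
  [-2]  conj(Y_{2,-2})(Ω₁) = (0.033511, 0.017107) ; Y_{2,-2}(Ω₂) = (0.259949, -0.012178) ; Δ = (0.008920, 0.004039)
  [-1]  conj(Y_{2,-1})(Ω₁) = (0.222717, 0.053559) ; Y_{2,-1}(Ω₂) = (-0.362116, 0.008478) ; Δ = (-0.081104, -0.017507)
  [+0]  conj(Y_{2,0})(Ω₁) = (0.538621, -0.000000) ; Y_{2,0}(Ω₂) = (-0.006658, 0.000000) ; Δ = (-0.003586, 0.000000)
  [+1]  conj(Y_{2,1})(Ω₁) = (-0.222717, 0.053559) ; Y_{2,1}(Ω₂) = (0.362116, 0.008478) ; Δ = (-0.081104, 0.017507)
  [+2]  conj(Y_{2,2})(Ω₁) = (0.033511, -0.017107) ; Y_{2,2}(Ω₂) = (0.259949, 0.012178) ; Δ = (0.008920, -0.004039)
Total Σ_m = (-0.147954, 0.000000). Multiply by 2.513274: (-0.371849, 0.000000). P_2(cos γ) = -0.371849

-0.371849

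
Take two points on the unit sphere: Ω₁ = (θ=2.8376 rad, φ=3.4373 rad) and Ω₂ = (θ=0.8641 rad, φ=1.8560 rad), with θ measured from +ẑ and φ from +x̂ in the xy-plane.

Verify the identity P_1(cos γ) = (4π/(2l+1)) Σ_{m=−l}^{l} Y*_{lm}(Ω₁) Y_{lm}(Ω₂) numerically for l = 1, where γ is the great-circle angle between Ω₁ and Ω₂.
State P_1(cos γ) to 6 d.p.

-0.621944

Expand P_1 via completeness: Σ_{m} conj(Y_{1,m}) at Ω₁ times Y_{1,m} at Ω₂ —
  term(m=-1) = -0.000285+0.027172i   from Y*(Ω₁)=-0.098929-0.030138i, Y(Ω₂)=-0.073926-0.252138i
  term(m=+0) = -0.147907-0.000000i   from Y*(Ω₁)=-0.466200-0.000000i, Y(Ω₂)=+0.317262+0.000000i
  term(m=+1) = -0.000285-0.027172i   from Y*(Ω₁)=+0.098929-0.030138i, Y(Ω₂)=+0.073926-0.252138i
Total Σ_m = -0.148478+0.000000i. Multiply by 4.188790: -0.621944+0.000000i. P_1(cos γ) = -0.621944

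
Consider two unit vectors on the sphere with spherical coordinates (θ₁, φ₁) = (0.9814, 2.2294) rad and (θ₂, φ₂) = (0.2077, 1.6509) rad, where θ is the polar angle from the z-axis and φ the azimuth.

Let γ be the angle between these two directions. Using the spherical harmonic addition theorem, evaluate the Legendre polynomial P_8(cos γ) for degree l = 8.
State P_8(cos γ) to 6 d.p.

0.315829

Term-by-term m-sum for l=8 (normalisation 4π/17 = 0.739198):
  m=-8: (0.062073, -0.099796) × (0.000001, -0.000001) = (-0.000000, -0.000000)  (running Σ = (-0.000000, -0.000000))
  m=-7: (-0.312710, 0.032059) × (0.000017, 0.000027) = (-0.000006, -0.000008)  (running Σ = (-0.000006, -0.000008))
  m=-6: (0.311264, 0.326988) × (-0.000343, 0.000179) = (-0.000165, -0.000056)  (running Σ = (-0.000171, -0.000065))
  m=-5: (0.044242, -0.289936) × (-0.001314, -0.003104) = (-0.000958, 0.000244)  (running Σ = (-0.001130, 0.000179))
  m=-4: (0.116919, -0.064967) × (0.020723, -0.006877) = (0.001976, -0.002150)  (running Σ = (0.000847, -0.001971))
  m=-3: (-0.335851, -0.143985) × (0.024721, 0.100883) = (0.006223, -0.037441)  (running Σ = (0.007070, -0.039412))
  m=-2: (0.013279, 0.051236) × (-0.338798, 0.054747) = (-0.007304, -0.016632)  (running Σ = (-0.000234, -0.056044))
  m=-1: (-0.206799, 0.267227) × (-0.054230, -0.675553) = (0.191740, 0.125212)  (running Σ = (0.191506, 0.069168))
  m=0: (0.105445, -0.000000) × (0.419613, 0.000000) = (0.044246, 0.000000)  (running Σ = (0.235752, 0.069168))
  m=1: (0.206799, 0.267227) × (0.054230, -0.675553) = (0.191740, -0.125212)  (running Σ = (0.427493, -0.056044))
  m=2: (0.013279, -0.051236) × (-0.338798, -0.054747) = (-0.007304, 0.016632)  (running Σ = (0.420189, -0.039412))
  m=3: (0.335851, -0.143985) × (-0.024721, 0.100883) = (0.006223, 0.037441)  (running Σ = (0.426412, -0.001971))
  m=4: (0.116919, 0.064967) × (0.020723, 0.006877) = (0.001976, 0.002150)  (running Σ = (0.428388, 0.000179))
  m=5: (-0.044242, -0.289936) × (0.001314, -0.003104) = (-0.000958, -0.000244)  (running Σ = (0.427430, -0.000065))
  m=6: (0.311264, -0.326988) × (-0.000343, -0.000179) = (-0.000165, 0.000056)  (running Σ = (0.427265, -0.000008))
  m=7: (0.312710, 0.032059) × (-0.000017, 0.000027) = (-0.000006, 0.000008)  (running Σ = (0.427259, -0.000000))
  m=8: (0.062073, 0.099796) × (0.000001, 0.000001) = (-0.000000, 0.000000)  (running Σ = (0.427259, 0.000000))
Σ over m = (0.427259, 0.000000); ×(4π/17) → (0.315829, 0.000000). Real part: 0.315829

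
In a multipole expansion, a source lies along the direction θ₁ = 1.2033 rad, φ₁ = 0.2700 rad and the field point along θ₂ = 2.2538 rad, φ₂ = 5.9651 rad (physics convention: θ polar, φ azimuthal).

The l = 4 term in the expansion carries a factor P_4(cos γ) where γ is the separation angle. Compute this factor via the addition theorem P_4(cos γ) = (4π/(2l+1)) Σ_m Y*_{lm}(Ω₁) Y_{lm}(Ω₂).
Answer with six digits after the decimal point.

-0.066823

Expand P_4 via completeness: Σ_{m} conj(Y_{4,m}) at Ω₁ times Y_{4,m} at Ω₂ —
  term(m=-4) = -0.03788 + 0.03817j   from Y*(Ω₁)=0.15821 + 0.29604j, Y(Ω₂)=0.04711 + 0.15312j
  term(m=-3) = 0.02591 - 0.13224j   from Y*(Ω₁)=0.25201 + 0.26473j, Y(Ω₂)=-0.21318 - 0.30080j
  term(m=-2) = -0.00389 - 0.00933j   from Y*(Ω₁)=-0.02410 - 0.01444j, Y(Ω₂)=0.28952 + 0.21384j
  term(m=-1) = -0.01357 - 0.00905j   from Y*(Ω₁)=-0.32049 - 0.08870j, Y(Ω₂)=0.04658 + 0.01534j
  term(m=+0) = 0.01100 + 0.00000j   from Y*(Ω₁)=-0.03060 + 0.00000j, Y(Ω₂)=-0.35930 + 0.00000j
  term(m=+1) = -0.01357 + 0.00905j   from Y*(Ω₁)=0.32049 - 0.08870j, Y(Ω₂)=-0.04658 + 0.01534j
  term(m=+2) = -0.00389 + 0.00933j   from Y*(Ω₁)=-0.02410 + 0.01444j, Y(Ω₂)=0.28952 - 0.21384j
  term(m=+3) = 0.02591 + 0.13224j   from Y*(Ω₁)=-0.25201 + 0.26473j, Y(Ω₂)=0.21318 - 0.30080j
  term(m=+4) = -0.03788 - 0.03817j   from Y*(Ω₁)=0.15821 - 0.29604j, Y(Ω₂)=0.04711 - 0.15312j
Σ over m = -0.04786 + 0.00000j; ×(4π/9) → -0.06682 + 0.00000j. Real part: -0.066823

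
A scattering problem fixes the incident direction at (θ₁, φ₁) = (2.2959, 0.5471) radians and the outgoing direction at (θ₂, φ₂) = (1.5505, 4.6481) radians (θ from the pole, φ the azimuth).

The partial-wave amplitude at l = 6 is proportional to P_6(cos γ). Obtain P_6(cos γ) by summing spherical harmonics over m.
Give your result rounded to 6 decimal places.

Term-by-term m-sum for l=6 (normalisation 4π/13 = 0.966644):
  m=-6: Y*=(-0.084062, -0.011933)  Y=(-0.447035, -0.181531)  product (0.035413, 0.020594)
  m=-5: Y*=(0.239433, -0.102955)  Y=(-0.010719, 0.032190)  product (0.000748, 0.008811)
  m=-4: Y*=(-0.248826, 0.350312)  Y=(-0.343203, -0.090255)  product (0.117015, -0.097770)
  m=-3: Y*=(0.023455, -0.332125)  Y=(-0.007586, 0.038842)  product (0.012722, 0.003430)
  m=-2: Y*=(-0.044596, -0.086377)  Y=(-0.320482, -0.041435)  product (0.010713, 0.029530)
  m=-1: Y*=(0.316289, 0.192659)  Y=(-0.002679, 0.041607)  product (-0.008863, 0.012644)
  m=+0: Y*=(-0.006411, -0.000000)  Y=(-0.315100, 0.000000)  product (0.002020, 0.000000)
  m=+1: Y*=(-0.316289, 0.192659)  Y=(0.002679, 0.041607)  product (-0.008863, -0.012644)
  m=+2: Y*=(-0.044596, 0.086377)  Y=(-0.320482, 0.041435)  product (0.010713, -0.029530)
  m=+3: Y*=(-0.023455, -0.332125)  Y=(0.007586, 0.038842)  product (0.012722, -0.003430)
  m=+4: Y*=(-0.248826, -0.350312)  Y=(-0.343203, 0.090255)  product (0.117015, 0.097770)
  m=+5: Y*=(-0.239433, -0.102955)  Y=(0.010719, 0.032190)  product (0.000748, -0.008811)
  m=+6: Y*=(-0.084062, 0.011933)  Y=(-0.447035, 0.181531)  product (0.035413, -0.020594)
Σ over m = (0.337516, 0.000000); ×(4π/13) → (0.326257, 0.000000). Real part: 0.326257

0.326257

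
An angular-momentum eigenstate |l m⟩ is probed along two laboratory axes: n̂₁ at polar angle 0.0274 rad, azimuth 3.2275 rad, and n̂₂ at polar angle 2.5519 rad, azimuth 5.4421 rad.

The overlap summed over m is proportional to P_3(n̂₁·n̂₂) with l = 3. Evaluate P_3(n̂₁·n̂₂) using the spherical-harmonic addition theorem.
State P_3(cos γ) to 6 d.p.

Term-by-term m-sum for l=3 (normalisation 4π/7 = 1.795196):
  m=-3: Y*=-0.00001 - 0.00000j  Y=-0.05847 + 0.04159j  product 0.00000 - 0.00000j
  m=-2: Y*=0.00076 + 0.00013j  Y=0.02919 - 0.26105j  product 0.00006 - 0.00019j
  m=-1: Y*=-0.03525 - 0.00304j  Y=0.29399 + 0.32870j  product -0.00937 - 0.01248j
  m=+0: Y*=0.74467 + 0.00000j  Y=-0.14073 + 0.00000j  product -0.10479 + 0.00000j
  m=+1: Y*=0.03525 - 0.00304j  Y=-0.29399 + 0.32870j  product -0.00937 + 0.01248j
  m=+2: Y*=0.00076 - 0.00013j  Y=0.02919 + 0.26105j  product 0.00006 + 0.00019j
  m=+3: Y*=0.00001 - 0.00000j  Y=0.05847 + 0.04159j  product 0.00000 + 0.00000j
Total Σ_m = -0.12341 - 0.00000j. Multiply by 1.795196: -0.22155 - 0.00000j. P_3(cos γ) = -0.221550

-0.221550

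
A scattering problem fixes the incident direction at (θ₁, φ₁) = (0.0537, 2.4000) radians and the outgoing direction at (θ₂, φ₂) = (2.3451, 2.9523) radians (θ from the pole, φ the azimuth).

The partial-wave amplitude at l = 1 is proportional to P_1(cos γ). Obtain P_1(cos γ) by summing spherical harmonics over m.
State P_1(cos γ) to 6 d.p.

-0.665544

Expand P_1 via completeness: Σ_{m} conj(Y_{1,m}) at Ω₁ times Y_{1,m} at Ω₂ —
  term(m=-1) = 0.00390 - 0.00240j   from Y*(Ω₁)=-0.01367 + 0.01253j, Y(Ω₂)=-0.24258 - 0.04648j
  term(m=+0) = -0.16669 + 0.00000j   from Y*(Ω₁)=0.48790 + 0.00000j, Y(Ω₂)=-0.34164 + 0.00000j
  term(m=+1) = 0.00390 + 0.00240j   from Y*(Ω₁)=0.01367 + 0.01253j, Y(Ω₂)=0.24258 - 0.04648j
Total Σ_m = -0.15889 + 0.00000j. Multiply by 4.188790: -0.66554 + 0.00000j. P_1(cos γ) = -0.665544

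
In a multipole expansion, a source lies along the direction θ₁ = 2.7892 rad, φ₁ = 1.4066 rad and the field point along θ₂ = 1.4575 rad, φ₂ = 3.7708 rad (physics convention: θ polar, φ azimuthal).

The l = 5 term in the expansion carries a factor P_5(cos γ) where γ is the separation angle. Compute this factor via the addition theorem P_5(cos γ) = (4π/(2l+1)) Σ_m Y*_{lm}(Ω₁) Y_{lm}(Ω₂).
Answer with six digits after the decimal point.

-0.322056

Summing Y*_{l m}(θ₁,φ₁)·Y_{l m}(θ₂,φ₂) over m ∈ [−5, 5]; prefactor 4π/(2·5+1) = 1.142397:
  m=-5: Y*=0.00166 + 0.00155j  Y=0.44944 - 0.00200j  product 0.00075 + 0.00069j
  m=-4: Y*=-0.01548 + 0.01194j  Y=-0.13117 - 0.09459j  product 0.00316 - 0.00010j
  m=-3: Y*=-0.04660 - 0.08682j  Y=-0.09356 - 0.28535j  product -0.02042 + 0.02142j
  m=-2: Y*=0.29462 - 0.10038j  Y=-0.05590 + 0.17310j  product 0.00091 + 0.05661j
  m=-1: Y*=0.08967 + 0.54119j  Y=-0.21213 + 0.15441j  product -0.10259 - 0.10096j
  m=+0: Y*=-0.24401 + 0.00000j  Y=0.18663 + 0.00000j  product -0.04554 + 0.00000j
  m=+1: Y*=-0.08967 + 0.54119j  Y=0.21213 + 0.15441j  product -0.10259 + 0.10096j
  m=+2: Y*=0.29462 + 0.10038j  Y=-0.05590 - 0.17310j  product 0.00091 - 0.05661j
  m=+3: Y*=0.04660 - 0.08682j  Y=0.09356 - 0.28535j  product -0.02042 - 0.02142j
  m=+4: Y*=-0.01548 - 0.01194j  Y=-0.13117 + 0.09459j  product 0.00316 + 0.00010j
  m=+5: Y*=-0.00166 + 0.00155j  Y=-0.44944 - 0.00200j  product 0.00075 - 0.00069j
Total Σ_m = -0.28191 + 0.00000j. Multiply by 1.142397: -0.32206 + 0.00000j. P_5(cos γ) = -0.322056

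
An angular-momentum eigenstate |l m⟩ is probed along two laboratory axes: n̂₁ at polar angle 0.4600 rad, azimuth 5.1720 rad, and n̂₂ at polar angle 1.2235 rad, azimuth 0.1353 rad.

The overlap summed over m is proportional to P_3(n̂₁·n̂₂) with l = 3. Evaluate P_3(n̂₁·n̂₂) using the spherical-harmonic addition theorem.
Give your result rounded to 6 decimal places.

Term-by-term m-sum for l=3 (normalisation 4π/7 = 1.795196):
  [-3]  conj(Y_{3,-3})(Ω₁) = (-0.035836, 0.006965) ; Y_{3,-3}(Ω₂) = (0.318683, -0.136959) ; Δ = (-0.010466, 0.007128)
  [-2]  conj(Y_{3,-2})(Ω₁) = (-0.109454, -0.143510) ; Y_{3,-2}(Ω₂) = (0.296354, -0.082210) ; Δ = (-0.044235, -0.033531)
  [-1]  conj(Y_{3,-1})(Ω₁) = (0.191863, -0.387629) ; Y_{3,-1}(Ω₂) = (-0.126702, 0.017248) ; Δ = (-0.017624, 0.052423)
  [+0]  conj(Y_{3,0})(Ω₁) = (0.339251, -0.000000) ; Y_{3,0}(Ω₂) = (-0.307472, 0.000000) ; Δ = (-0.104310, 0.000000)
  [+1]  conj(Y_{3,1})(Ω₁) = (-0.191863, -0.387629) ; Y_{3,1}(Ω₂) = (0.126702, 0.017248) ; Δ = (-0.017624, -0.052423)
  [+2]  conj(Y_{3,2})(Ω₁) = (-0.109454, 0.143510) ; Y_{3,2}(Ω₂) = (0.296354, 0.082210) ; Δ = (-0.044235, 0.033531)
  [+3]  conj(Y_{3,3})(Ω₁) = (0.035836, 0.006965) ; Y_{3,3}(Ω₂) = (-0.318683, -0.136959) ; Δ = (-0.010466, -0.007128)
Accumulated sum (-0.248959, 0.000000); after 4π/(2l+1) scaling, (-0.446931, 0.000000) ⇒ P_3 = -0.446931

-0.446931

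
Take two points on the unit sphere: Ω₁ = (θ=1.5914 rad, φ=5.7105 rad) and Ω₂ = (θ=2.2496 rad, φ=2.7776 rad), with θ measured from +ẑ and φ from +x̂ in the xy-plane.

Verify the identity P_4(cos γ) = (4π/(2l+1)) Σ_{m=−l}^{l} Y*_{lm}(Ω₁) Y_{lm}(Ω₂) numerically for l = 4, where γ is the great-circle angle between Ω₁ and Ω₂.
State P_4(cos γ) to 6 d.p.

-0.352986

Summing Y*_{l m}(θ₁,φ₁)·Y_{l m}(θ₂,φ₂) over m ∈ [−4, 4]; prefactor 4π/(2·4+1) = 1.396263:
  term(m=-4) = +0.048207-0.053219i   from Y*(Ω₁)=-0.291533-0.332432i, Y(Ω₂)=+0.018607+0.161331i
  term(m=-3) = -0.007738+0.005596i   from Y*(Ω₁)=+0.003781+0.025492i, Y(Ω₂)=+0.170720+0.328870i
  term(m=-2) = -0.108667+0.048188i   from Y*(Ω₁)=-0.137592+0.303671i, Y(Ω₂)=+0.266177+0.237243i
  term(m=-1) = -0.001589+0.000336i   from Y*(Ω₁)=+0.024545-0.015826i, Y(Ω₂)=-0.051963-0.019796i
  term(m=+0) = -0.113233+0.000000i   from Y*(Ω₁)=+0.316010-0.000000i, Y(Ω₂)=-0.358322+0.000000i
  term(m=+1) = -0.001589-0.000336i   from Y*(Ω₁)=-0.024545-0.015826i, Y(Ω₂)=+0.051963-0.019796i
  term(m=+2) = -0.108667-0.048188i   from Y*(Ω₁)=-0.137592-0.303671i, Y(Ω₂)=+0.266177-0.237243i
  term(m=+3) = -0.007738-0.005596i   from Y*(Ω₁)=-0.003781+0.025492i, Y(Ω₂)=-0.170720+0.328870i
  term(m=+4) = +0.048207+0.053219i   from Y*(Ω₁)=-0.291533+0.332432i, Y(Ω₂)=+0.018607-0.161331i
Total Σ_m = -0.252807+0.000000i. Multiply by 1.396263: -0.352986+0.000000i. P_4(cos γ) = -0.352986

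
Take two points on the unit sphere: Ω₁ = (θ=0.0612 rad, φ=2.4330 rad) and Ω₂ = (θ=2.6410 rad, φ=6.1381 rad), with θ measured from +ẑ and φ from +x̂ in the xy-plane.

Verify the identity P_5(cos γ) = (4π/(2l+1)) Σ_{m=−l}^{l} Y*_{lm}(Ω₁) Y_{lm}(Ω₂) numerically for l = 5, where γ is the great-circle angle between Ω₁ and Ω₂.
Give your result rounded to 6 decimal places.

0.038093

Summing Y*_{l m}(θ₁,φ₁)·Y_{l m}(θ₂,φ₂) over m ∈ [−5, 5]; prefactor 4π/(2·5+1) = 1.142397:
  m=-5: 0.00000 - 0.00000j × 0.00884 + 0.00784j = 0.00000 + 0.00000j  (running Σ = 0.00000 + 0.00000j)
  m=-4: -0.00002 - 0.00001j × -0.05714 - 0.03746j = 0.00000 + 0.00000j  (running Σ = 0.00000 + 0.00000j)
  m=-3: 0.00033 + 0.00054j × 0.20554 + 0.09558j = 0.00002 + 0.00014j  (running Σ = 0.00002 + 0.00014j)
  m=-2: 0.00193 - 0.01244j × -0.42956 - 0.12827j = -0.00242 + 0.00510j  (running Σ = -0.00240 + 0.00524j)
  m=-1: -0.11743 + 0.10065j × 0.40528 + 0.05922j = -0.05355 + 0.03384j  (running Σ = -0.05596 + 0.03908j)
  m=0: 0.90950 + 0.00000j × 0.15972 + 0.00000j = 0.14526 + 0.00000j  (running Σ = 0.08930 + 0.03908j)
  m=1: 0.11743 + 0.10065j × -0.40528 + 0.05922j = -0.05355 - 0.03384j  (running Σ = 0.03575 + 0.00524j)
  m=2: 0.00193 + 0.01244j × -0.42956 + 0.12827j = -0.00242 - 0.00510j  (running Σ = 0.03333 + 0.00014j)
  m=3: -0.00033 + 0.00054j × -0.20554 + 0.09558j = 0.00002 - 0.00014j  (running Σ = 0.03334 + 0.00000j)
  m=4: -0.00002 + 0.00001j × -0.05714 + 0.03746j = 0.00000 - 0.00000j  (running Σ = 0.03335 + 0.00000j)
  m=5: -0.00000 - 0.00000j × -0.00884 + 0.00784j = 0.00000 - 0.00000j  (running Σ = 0.03335 - 0.00000j)
Σ over m = 0.03335 - 0.00000j; ×(4π/11) → 0.03809 - 0.00000j. Real part: 0.038093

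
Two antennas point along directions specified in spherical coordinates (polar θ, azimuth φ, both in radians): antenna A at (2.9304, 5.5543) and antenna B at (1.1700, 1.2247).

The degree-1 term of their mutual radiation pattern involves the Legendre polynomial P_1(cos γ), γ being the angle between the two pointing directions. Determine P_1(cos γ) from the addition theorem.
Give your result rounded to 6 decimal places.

-0.453575

Expand P_1 via completeness: Σ_{m} conj(Y_{1,m}) at Ω₁ times Y_{1,m} at Ω₂ —
  [-1]  conj(Y_{1,-1})(Ω₁) = 0.05402 - 0.04824j ; Y_{1,-1}(Ω₂) = 0.10791 - 0.29925j ; Δ = -0.00861 - 0.02137j
  [+0]  conj(Y_{1,0})(Ω₁) = -0.47775 + 0.00000j ; Y_{1,0}(Ω₂) = 0.19063 + 0.00000j ; Δ = -0.09107 + 0.00000j
  [+1]  conj(Y_{1,1})(Ω₁) = -0.05402 - 0.04824j ; Y_{1,1}(Ω₂) = -0.10791 - 0.29925j ; Δ = -0.00861 + 0.02137j
Total Σ_m = -0.10828 + 0.00000j. Multiply by 4.188790: -0.45358 + 0.00000j. P_1(cos γ) = -0.453575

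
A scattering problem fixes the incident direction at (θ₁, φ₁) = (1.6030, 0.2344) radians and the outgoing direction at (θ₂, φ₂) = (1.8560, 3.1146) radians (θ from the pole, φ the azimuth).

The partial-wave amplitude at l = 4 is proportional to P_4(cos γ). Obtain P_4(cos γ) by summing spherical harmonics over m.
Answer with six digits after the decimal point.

Term-by-term m-sum for l=4 (normalisation 4π/9 = 1.396263):
  [-4]  conj(Y_{4,-4})(Ω₁) = +0.261315+0.356004i ; Y_{4,-4}(Ω₂) = +0.373059+0.040437i ; Δ = +0.083090+0.143377i
  [-3]  conj(Y_{4,-3})(Ω₁) = -0.030693-0.026021i ; Y_{4,-3}(Ω₂) = +0.310165+0.025172i ; Δ = -0.008865-0.008843i
  [-2]  conj(Y_{4,-2})(Ω₁) = -0.295959-0.149891i ; Y_{4,-2}(Ω₂) = -0.137151-0.007411i ; Δ = +0.039480+0.022751i
  [-1]  conj(Y_{4,-1})(Ω₁) = +0.044317+0.010583i ; Y_{4,-1}(Ω₂) = -0.312293-0.008432i ; Δ = -0.013751-0.003679i
  [+0]  conj(Y_{4,0})(Ω₁) = +0.314071-0.000000i ; Y_{4,0}(Ω₂) = +0.089339+0.000000i ; Δ = +0.028059+0.000000i
  [+1]  conj(Y_{4,1})(Ω₁) = -0.044317+0.010583i ; Y_{4,1}(Ω₂) = +0.312293-0.008432i ; Δ = -0.013751+0.003679i
  [+2]  conj(Y_{4,2})(Ω₁) = -0.295959+0.149891i ; Y_{4,2}(Ω₂) = -0.137151+0.007411i ; Δ = +0.039480-0.022751i
  [+3]  conj(Y_{4,3})(Ω₁) = +0.030693-0.026021i ; Y_{4,3}(Ω₂) = -0.310165+0.025172i ; Δ = -0.008865+0.008843i
  [+4]  conj(Y_{4,4})(Ω₁) = +0.261315-0.356004i ; Y_{4,4}(Ω₂) = +0.373059-0.040437i ; Δ = +0.083090-0.143377i
Accumulated sum +0.227968+0.000000i; after 4π/(2l+1) scaling, +0.318304+0.000000i ⇒ P_4 = 0.318304

0.318304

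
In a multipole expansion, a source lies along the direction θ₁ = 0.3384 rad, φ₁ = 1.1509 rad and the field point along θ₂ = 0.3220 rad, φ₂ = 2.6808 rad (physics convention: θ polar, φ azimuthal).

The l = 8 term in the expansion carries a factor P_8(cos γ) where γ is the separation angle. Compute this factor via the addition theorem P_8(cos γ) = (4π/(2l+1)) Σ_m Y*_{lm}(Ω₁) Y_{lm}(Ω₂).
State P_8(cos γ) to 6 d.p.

-0.409657

Summing Y*_{l m}(θ₁,φ₁)·Y_{l m}(θ₂,φ₂) over m ∈ [−8, 8]; prefactor 4π/(2·8+1) = 0.739198:
  m=-8: (-0.000074, 0.000016) × (-0.000044, -0.000027) = (0.000000, 0.000000)  (running Σ = (0.000000, 0.000000))
  m=-7: (-0.000174, 0.000847) × (0.000620, 0.000052) = (-0.000000, 0.000001)  (running Σ = (-0.000000, 0.000001))
  m=-6: (0.005055, 0.003626) × (-0.004394, 0.001739) = (-0.000029, -0.000007)  (running Σ = (-0.000029, -0.000007))
  m=-5: (0.027632, -0.016142) × (0.017201, -0.019099) = (0.000167, -0.000805)  (running Σ = (0.000138, -0.000812))
  m=-4: (-0.013084, -0.119793) × (-0.027600, 0.098812) = (0.012198, 0.002013)  (running Σ = (0.012336, 0.001201))
  m=-3: (-0.308298, -0.099133) × (-0.055008, -0.288485) = (-0.011639, 0.094393)  (running Σ = (0.000697, 0.095594))
  m=-2: (-0.377001, 0.420419) × (0.333920, 0.439971) = (-0.310860, -0.025483)  (running Σ = (-0.310163, 0.070111))
  m=-1: (0.184534, 0.413337) × (-0.453562, -0.225165) = (0.009371, -0.229024)  (running Σ = (-0.300792, -0.158913))
  m=0: (-0.253640, -0.000000) × (-0.186847, 0.000000) = (0.047392, 0.000000)  (running Σ = (-0.253400, -0.158913))
  m=1: (-0.184534, 0.413337) × (0.453562, -0.225165) = (0.009371, 0.229024)  (running Σ = (-0.244028, 0.070111))
  m=2: (-0.377001, -0.420419) × (0.333920, -0.439971) = (-0.310860, 0.025483)  (running Σ = (-0.554888, 0.095594))
  m=3: (0.308298, -0.099133) × (0.055008, -0.288485) = (-0.011639, -0.094393)  (running Σ = (-0.566528, 0.001201))
  m=4: (-0.013084, 0.119793) × (-0.027600, -0.098812) = (0.012198, -0.002013)  (running Σ = (-0.554330, -0.000812))
  m=5: (-0.027632, -0.016142) × (-0.017201, -0.019099) = (0.000167, 0.000805)  (running Σ = (-0.554163, -0.000007))
  m=6: (0.005055, -0.003626) × (-0.004394, -0.001739) = (-0.000029, 0.000007)  (running Σ = (-0.554191, 0.000001))
  m=7: (0.000174, 0.000847) × (-0.000620, 0.000052) = (-0.000000, -0.000001)  (running Σ = (-0.554191, 0.000000))
  m=8: (-0.000074, -0.000016) × (-0.000044, 0.000027) = (0.000000, -0.000000)  (running Σ = (-0.554191, 0.000000))
Accumulated sum (-0.554191, 0.000000); after 4π/(2l+1) scaling, (-0.409657, 0.000000) ⇒ P_8 = -0.409657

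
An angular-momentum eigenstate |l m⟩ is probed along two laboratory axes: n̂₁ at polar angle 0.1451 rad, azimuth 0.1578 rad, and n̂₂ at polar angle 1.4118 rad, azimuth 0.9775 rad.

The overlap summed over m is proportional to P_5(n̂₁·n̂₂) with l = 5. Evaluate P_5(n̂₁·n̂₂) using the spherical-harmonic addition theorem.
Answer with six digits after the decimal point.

0.341221

Term-by-term m-sum for l=5 (normalisation 4π/11 = 1.142397):
  term(m=-5) = (-0.000007, 0.000010)   from Y*(Ω₁)=(0.000021, 0.000021), Y(Ω₂)=(0.075887, 0.428929)
  term(m=-4) = (-0.000139, 0.000019)   from Y*(Ω₁)=(0.000512, 0.000375), Y(Ω₂)=(-0.158813, 0.153506)
  term(m=-3) = (0.001635, 0.001329)   from Y*(Ω₁)=(0.007271, 0.003725), Y(Ω₂)=(0.252269, 0.053530)
  term(m=-2) = (0.001126, 0.016393)   from Y*(Ω₁)=(0.064566, 0.021082), Y(Ω₂)=(0.090680, 0.224292)
  term(m=-1) = (0.049137, -0.052629)   from Y*(Ω₁)=(0.339524, 0.054026), Y(Ω₂)=(0.117092, -0.173640)
  term(m=+0) = (0.195185, 0.000000)   from Y*(Ω₁)=(0.793474, -0.000000), Y(Ω₂)=(0.245988, 0.000000)
  term(m=+1) = (0.049137, 0.052629)   from Y*(Ω₁)=(-0.339524, 0.054026), Y(Ω₂)=(-0.117092, -0.173640)
  term(m=+2) = (0.001126, -0.016393)   from Y*(Ω₁)=(0.064566, -0.021082), Y(Ω₂)=(0.090680, -0.224292)
  term(m=+3) = (0.001635, -0.001329)   from Y*(Ω₁)=(-0.007271, 0.003725), Y(Ω₂)=(-0.252269, 0.053530)
  term(m=+4) = (-0.000139, -0.000019)   from Y*(Ω₁)=(0.000512, -0.000375), Y(Ω₂)=(-0.158813, -0.153506)
  term(m=+5) = (-0.000007, -0.000010)   from Y*(Ω₁)=(-0.000021, 0.000021), Y(Ω₂)=(-0.075887, 0.428929)
Accumulated sum (0.298689, 0.000000); after 4π/(2l+1) scaling, (0.341221, 0.000000) ⇒ P_5 = 0.341221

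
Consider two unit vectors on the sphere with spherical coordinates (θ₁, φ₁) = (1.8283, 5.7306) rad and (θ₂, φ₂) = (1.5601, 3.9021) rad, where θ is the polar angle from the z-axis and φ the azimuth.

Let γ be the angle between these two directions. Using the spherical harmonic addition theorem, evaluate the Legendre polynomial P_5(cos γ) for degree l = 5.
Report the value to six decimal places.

Term-by-term m-sum for l=5 (normalisation 4π/11 = 1.142397):
  [-5]  conj(Y_{5,-5})(Ω₁) = -0.364694-0.145100i ; Y_{5,-5}(Ω₂) = +0.366287-0.284832i ; Δ = -0.174912+0.050728i
  [-4]  conj(Y_{5,-4})(Ω₁) = +0.195085+0.262268i ; Y_{5,-4}(Ω₂) = -0.015618-0.001560i ; Δ = -0.002638-0.004400i
  [-3]  conj(Y_{5,-3})(Ω₁) = +0.011311+0.129744i ; Y_{5,-3}(Ω₂) = -0.225417-0.261872i ; Δ = +0.031427-0.032209i
  [-2]  conj(Y_{5,-2})(Ω₁) = +0.145956-0.290474i ; Y_{5,-2}(Ω₂) = -0.000902+0.018097i ; Δ = +0.005125+0.002903i
  [-1]  conj(Y_{5,-1})(Ω₁) = +0.047546-0.029320i ; Y_{5,-1}(Ω₂) = -0.231655+0.220400i ; Δ = -0.004552+0.017271i
  [+0]  conj(Y_{5,0})(Ω₁) = -0.319431-0.000000i ; Y_{5,0}(Ω₂) = +0.018754+0.000000i ; Δ = -0.005991-0.000000i
  [+1]  conj(Y_{5,1})(Ω₁) = -0.047546-0.029320i ; Y_{5,1}(Ω₂) = +0.231655+0.220400i ; Δ = -0.004552-0.017271i
  [+2]  conj(Y_{5,2})(Ω₁) = +0.145956+0.290474i ; Y_{5,2}(Ω₂) = -0.000902-0.018097i ; Δ = +0.005125-0.002903i
  [+3]  conj(Y_{5,3})(Ω₁) = -0.011311+0.129744i ; Y_{5,3}(Ω₂) = +0.225417-0.261872i ; Δ = +0.031427+0.032209i
  [+4]  conj(Y_{5,4})(Ω₁) = +0.195085-0.262268i ; Y_{5,4}(Ω₂) = -0.015618+0.001560i ; Δ = -0.002638+0.004400i
  [+5]  conj(Y_{5,5})(Ω₁) = +0.364694-0.145100i ; Y_{5,5}(Ω₂) = -0.366287-0.284832i ; Δ = -0.174912-0.050728i
Σ over m = -0.297090+0.000000i; ×(4π/11) → -0.339395+0.000000i. Real part: -0.339395

-0.339395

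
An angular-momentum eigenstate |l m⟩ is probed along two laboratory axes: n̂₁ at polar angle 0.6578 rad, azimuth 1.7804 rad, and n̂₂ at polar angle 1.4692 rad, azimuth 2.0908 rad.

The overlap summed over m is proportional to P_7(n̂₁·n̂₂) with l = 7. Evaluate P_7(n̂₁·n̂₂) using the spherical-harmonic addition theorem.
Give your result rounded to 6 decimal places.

Addition theorem: P_7(cos γ) = (4π/15) Σ_m Y*_{lm}(Ω₁) Y_{lm}(Ω₂), m = −7…7:
  m=-7: 0.01588 - 0.00165j × -0.23055 - 0.42359j = -0.00436 - 0.00635j  (running Σ = -0.00436 - 0.00635j)
  m=-6: -0.02382 - 0.07356j × 0.18392 + 0.00397j = -0.00409 - 0.01362j  (running Σ = -0.00845 - 0.01997j)
  m=-5: -0.19392 + 0.11175j × 0.15967 - 0.26543j = -0.00130 + 0.06931j  (running Σ = -0.00975 + 0.04934j)
  m=-4: 0.27889 + 0.31015j × 0.10187 + 0.18246j = -0.02818 + 0.08248j  (running Σ = -0.03793 + 0.13182j)
  m=-3: 0.26391 - 0.36286j × 0.25447 + 0.00274j = 0.06815 - 0.09161j  (running Σ = 0.03022 + 0.04021j)
  m=-2: -0.09271 - 0.04132j × -0.11038 + 0.18804j = 0.01800 - 0.01287j  (running Σ = 0.04823 + 0.02734j)
  m=-1: 0.07495 - 0.35234j × 0.11566 + 0.20201j = 0.07985 - 0.02561j  (running Σ = 0.12807 + 0.00173j)
  m=0: -0.22429 + 0.00000j × -0.22046 + 0.00000j = 0.04945 + 0.00000j  (running Σ = 0.17752 + 0.00173j)
  m=1: -0.07495 - 0.35234j × -0.11566 + 0.20201j = 0.07985 + 0.02561j  (running Σ = 0.25736 + 0.02734j)
  m=2: -0.09271 + 0.04132j × -0.11038 - 0.18804j = 0.01800 + 0.01287j  (running Σ = 0.27537 + 0.04021j)
  m=3: -0.26391 - 0.36286j × -0.25447 + 0.00274j = 0.06815 + 0.09161j  (running Σ = 0.34352 + 0.13182j)
  m=4: 0.27889 - 0.31015j × 0.10187 - 0.18246j = -0.02818 - 0.08248j  (running Σ = 0.31534 + 0.04934j)
  m=5: 0.19392 + 0.11175j × -0.15967 - 0.26543j = -0.00130 - 0.06931j  (running Σ = 0.31404 - 0.01997j)
  m=6: -0.02382 + 0.07356j × 0.18392 - 0.00397j = -0.00409 + 0.01362j  (running Σ = 0.30995 - 0.00635j)
  m=7: -0.01588 - 0.00165j × 0.23055 - 0.42359j = -0.00436 + 0.00635j  (running Σ = 0.30559 - 0.00000j)
Accumulated sum 0.30559 - 0.00000j; after 4π/(2l+1) scaling, 0.25601 - 0.00000j ⇒ P_7 = 0.256009

0.256009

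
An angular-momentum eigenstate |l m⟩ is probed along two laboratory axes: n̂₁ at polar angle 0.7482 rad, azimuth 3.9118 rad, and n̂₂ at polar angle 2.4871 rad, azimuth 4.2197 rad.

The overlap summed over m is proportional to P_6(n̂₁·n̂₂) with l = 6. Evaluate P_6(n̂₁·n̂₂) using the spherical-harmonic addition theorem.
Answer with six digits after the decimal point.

-0.106885

Term-by-term m-sum for l=6 (normalisation 4π/13 = 0.966644):
  m=-6: -0.004359-0.047698i × +0.024164-0.004534i = -0.000322-0.001133i  (running Σ = -0.000322-0.001133i)
  m=-5: +0.135618+0.116437i × +0.069633+0.086435i = -0.000621+0.019830i  (running Σ = -0.000942+0.018697i)
  m=-4: -0.374481+0.022783i × -0.113015+0.267335i = +0.036231-0.102687i  (running Σ = +0.035289-0.083990i)
  m=-3: +0.294790-0.322962i × -0.455463+0.042356i = -0.120586+0.159583i  (running Σ = -0.085297+0.075594i)
  m=-2: +0.003906+0.128530i × -0.182996-0.276036i = +0.034764-0.024599i  (running Σ = -0.050533+0.050995i)
  m=-1: +0.234865+0.227836i × -0.076142+0.141832i = -0.050197+0.015963i  (running Σ = -0.100730+0.066958i)
  m=0: -0.234278-0.000000i × -0.387947+0.000000i = +0.090888+0.000000i  (running Σ = -0.009843+0.066958i)
  m=1: -0.234865+0.227836i × +0.076142+0.141832i = -0.050197-0.015963i  (running Σ = -0.060040+0.050995i)
  m=2: +0.003906-0.128530i × -0.182996+0.276036i = +0.034764+0.024599i  (running Σ = -0.025276+0.075594i)
  m=3: -0.294790-0.322962i × +0.455463+0.042356i = -0.120586-0.159583i  (running Σ = -0.145862-0.083990i)
  m=4: -0.374481-0.022783i × -0.113015-0.267335i = +0.036231+0.102687i  (running Σ = -0.109631+0.018697i)
  m=5: -0.135618+0.116437i × -0.069633+0.086435i = -0.000621-0.019830i  (running Σ = -0.110252-0.001133i)
  m=6: -0.004359+0.047698i × +0.024164+0.004534i = -0.000322+0.001133i  (running Σ = -0.110573+0.000000i)
Accumulated sum -0.110573+0.000000i; after 4π/(2l+1) scaling, -0.106885+0.000000i ⇒ P_6 = -0.106885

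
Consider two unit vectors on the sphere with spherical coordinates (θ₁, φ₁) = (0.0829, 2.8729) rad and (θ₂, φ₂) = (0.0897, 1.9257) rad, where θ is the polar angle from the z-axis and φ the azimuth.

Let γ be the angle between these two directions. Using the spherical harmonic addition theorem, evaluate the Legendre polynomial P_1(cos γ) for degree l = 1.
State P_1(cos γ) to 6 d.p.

Expand P_1 via completeness: Σ_{m} conj(Y_{1,m}) at Ω₁ times Y_{1,m} at Ω₂ —
  m=-1: Y*=-0.02758 + 0.00759j  Y=-0.01075 - 0.02902j  product 0.00052 + 0.00072j
  m=+0: Y*=0.48692 + 0.00000j  Y=0.48664 + 0.00000j  product 0.23696 + 0.00000j
  m=+1: Y*=0.02758 + 0.00759j  Y=0.01075 - 0.02902j  product 0.00052 - 0.00072j
Σ over m = 0.23799 + 0.00000j; ×(4π/3) → 0.99689 + 0.00000j. Real part: 0.996891

0.996891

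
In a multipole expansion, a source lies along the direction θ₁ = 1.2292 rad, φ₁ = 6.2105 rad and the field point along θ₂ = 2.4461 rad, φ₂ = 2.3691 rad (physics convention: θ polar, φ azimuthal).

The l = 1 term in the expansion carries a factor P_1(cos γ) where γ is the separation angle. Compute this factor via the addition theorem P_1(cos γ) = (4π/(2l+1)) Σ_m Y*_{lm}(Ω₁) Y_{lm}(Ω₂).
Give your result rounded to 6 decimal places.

-0.719027

Addition theorem: P_1(cos γ) = (4π/3) Σ_m Y*_{lm}(Ω₁) Y_{lm}(Ω₂), m = −1…1:
  term(m=-1) = (-0.055128, -0.046416)   from Y*(Ω₁)=(0.324672, -0.023641), Y(Ω₂)=(-0.158547, -0.154506)
  term(m=+0) = (-0.061399, 0.000000)   from Y*(Ω₁)=(0.163678, -0.000000), Y(Ω₂)=(-0.375119, 0.000000)
  term(m=+1) = (-0.055128, 0.046416)   from Y*(Ω₁)=(-0.324672, -0.023641), Y(Ω₂)=(0.158547, -0.154506)
Total Σ_m = (-0.171655, 0.000000). Multiply by 4.188790: (-0.719027, 0.000000). P_1(cos γ) = -0.719027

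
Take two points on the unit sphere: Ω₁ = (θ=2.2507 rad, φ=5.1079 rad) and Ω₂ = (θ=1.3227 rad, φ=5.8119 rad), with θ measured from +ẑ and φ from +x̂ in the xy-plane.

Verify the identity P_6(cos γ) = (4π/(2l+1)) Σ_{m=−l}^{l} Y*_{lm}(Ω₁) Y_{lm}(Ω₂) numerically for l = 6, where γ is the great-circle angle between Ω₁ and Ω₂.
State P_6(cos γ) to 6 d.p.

Expand P_6 via completeness: Σ_{m} conj(Y_{6,m}) at Ω₁ times Y_{6,m} at Ω₂ —
  m=-6: (0.076800, -0.074251) × (-0.381274, 0.123766) = (-0.020092, 0.037815)  (running Σ = (-0.020092, 0.037815))
  m=-5: (-0.274776, -0.118369) × (-0.248788, 0.248672) = (0.097796, -0.038880)  (running Σ = (0.077704, -0.001065))
  m=-4: (-0.004913, 0.436796) × (0.032799, -0.100882) = (0.043904, 0.014822)  (running Σ = (0.121608, 0.013757))
  m=-3: (0.240700, -0.097330) × (-0.053215, -0.336291) = (-0.045540, -0.075766)  (running Σ = (0.076068, -0.062009))
  m=-2: (0.132784, 0.134286) × (0.006224, 0.008568) = (-0.000324, 0.001973)  (running Σ = (0.075743, -0.060035))
  m=-1: (0.132103, -0.316406) × (0.289303, 0.147424) = (0.084864, -0.072062)  (running Σ = (0.160607, -0.132097))
  m=0: (0.098748, -0.000000) × (0.015049, 0.000000) = (0.001486, 0.000000)  (running Σ = (0.162093, -0.132097))
  m=1: (-0.132103, -0.316406) × (-0.289303, 0.147424) = (0.084864, 0.072062)  (running Σ = (0.246957, -0.060035))
  m=2: (0.132784, -0.134286) × (0.006224, -0.008568) = (-0.000324, -0.001973)  (running Σ = (0.246633, -0.062009))
  m=3: (-0.240700, -0.097330) × (0.053215, -0.336291) = (-0.045540, 0.075766)  (running Σ = (0.201093, 0.013757))
  m=4: (-0.004913, -0.436796) × (0.032799, 0.100882) = (0.043904, -0.014822)  (running Σ = (0.244997, -0.001065))
  m=5: (0.274776, -0.118369) × (0.248788, 0.248672) = (0.097796, 0.038880)  (running Σ = (0.342793, 0.037815))
  m=6: (0.076800, 0.074251) × (-0.381274, -0.123766) = (-0.020092, -0.037815)  (running Σ = (0.322701, 0.000000))
Σ over m = (0.322701, 0.000000); ×(4π/13) → (0.311937, 0.000000). Real part: 0.311937

0.311937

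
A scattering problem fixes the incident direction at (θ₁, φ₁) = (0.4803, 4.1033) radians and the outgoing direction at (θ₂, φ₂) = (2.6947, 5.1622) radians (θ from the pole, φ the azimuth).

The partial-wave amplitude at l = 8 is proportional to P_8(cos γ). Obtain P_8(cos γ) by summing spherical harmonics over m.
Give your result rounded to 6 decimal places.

Expand P_8 via completeness: Σ_{m} conj(Y_{8,m}) at Ω₁ times Y_{8,m} at Ω₂ —
  m=-8: +0.000171+0.001057i × -0.000563+0.000277i = -0.000000-0.000001i  (running Σ = -0.000000-0.000001i)
  m=-7: -0.007406-0.003566i × -0.000037-0.005235i = -0.000018+0.000039i  (running Σ = -0.000019+0.000038i)
  m=-6: +0.034457-0.019407i × +0.024814+0.011765i = +0.001083-0.000076i  (running Σ = +0.001065-0.000038i)
  m=-5: -0.012826+0.132986i × -0.079177+0.063799i = -0.007469-0.011348i  (running Σ = -0.006404-0.011386i)
  m=-4: -0.243726-0.207479i × -0.061046-0.262556i = -0.039596+0.076657i  (running Σ = -0.046001+0.065272i)
  m=-3: +0.493446-0.129404i × +0.474407+0.106766i = +0.247910-0.008707i  (running Σ = +0.201910+0.056565i)
  m=-2: -0.144349+0.392254i × -0.306220+0.385587i = -0.107045-0.175775i  (running Σ = +0.094864-0.119211i)
  m=-1: +0.063956+0.091685i × -0.008282-0.017152i = +0.001043-0.001856i  (running Σ = +0.095907-0.121067i)
  m=0: -0.462700-0.000000i × -0.476135+0.000000i = +0.220308+0.000000i  (running Σ = +0.316215-0.121067i)
  m=1: -0.063956+0.091685i × +0.008282-0.017152i = +0.001043+0.001856i  (running Σ = +0.317258-0.119211i)
  m=2: -0.144349-0.392254i × -0.306220-0.385587i = -0.107045+0.175775i  (running Σ = +0.210212+0.056565i)
  m=3: -0.493446-0.129404i × -0.474407+0.106766i = +0.247910+0.008707i  (running Σ = +0.458123+0.065272i)
  m=4: -0.243726+0.207479i × -0.061046+0.262556i = -0.039596-0.076657i  (running Σ = +0.418526-0.011386i)
  m=5: +0.012826+0.132986i × +0.079177+0.063799i = -0.007469+0.011348i  (running Σ = +0.411057-0.000038i)
  m=6: +0.034457+0.019407i × +0.024814-0.011765i = +0.001083+0.000076i  (running Σ = +0.412141+0.000038i)
  m=7: +0.007406-0.003566i × +0.000037-0.005235i = -0.000018-0.000039i  (running Σ = +0.412122-0.000001i)
  m=8: +0.000171-0.001057i × -0.000563-0.000277i = -0.000000+0.000001i  (running Σ = +0.412122+0.000000i)
Σ over m = +0.412122+0.000000i; ×(4π/17) → +0.304640+0.000000i. Real part: 0.304640

0.304640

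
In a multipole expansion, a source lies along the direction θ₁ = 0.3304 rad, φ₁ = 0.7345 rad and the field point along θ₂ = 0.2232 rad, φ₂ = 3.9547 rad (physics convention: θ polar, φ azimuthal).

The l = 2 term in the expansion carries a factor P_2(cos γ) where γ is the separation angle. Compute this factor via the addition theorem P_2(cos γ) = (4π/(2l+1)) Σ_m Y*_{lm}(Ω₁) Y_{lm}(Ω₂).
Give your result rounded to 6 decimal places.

0.585942

Term-by-term m-sum for l=2 (normalisation 4π/5 = 2.513274):
  m=-2: (0.004131, 0.040445) × (-0.001048, -0.018897) = (0.000760, -0.000120)  (running Σ = (0.000760, -0.000120))
  m=-1: (0.175949, 0.158892) × (-0.114607, 0.121141) = (-0.039413, 0.003105)  (running Σ = (-0.038653, 0.002984))
  m=0: (0.531199, -0.000000) × (0.584424, 0.000000) = (0.310445, 0.000000)  (running Σ = (0.271792, 0.002984))
  m=1: (-0.175949, 0.158892) × (0.114607, 0.121141) = (-0.039413, -0.003105)  (running Σ = (0.232379, -0.000120))
  m=2: (0.004131, -0.040445) × (-0.001048, 0.018897) = (0.000760, 0.000120)  (running Σ = (0.233139, -0.000000))
Accumulated sum (0.233139, -0.000000); after 4π/(2l+1) scaling, (0.585942, -0.000000) ⇒ P_2 = 0.585942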